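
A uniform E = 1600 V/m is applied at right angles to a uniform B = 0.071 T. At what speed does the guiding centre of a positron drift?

v_d ≈ 2.3×10⁴ m/s

The steady drift has the magnetic force balancing the electric force, so v_d = E/B.
v_d = 1600/0.071 = 2.3×10⁴ m/s.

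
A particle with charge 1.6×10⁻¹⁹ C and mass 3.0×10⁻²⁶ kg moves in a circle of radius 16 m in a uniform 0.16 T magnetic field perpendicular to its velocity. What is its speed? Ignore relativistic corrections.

From |q|vB = mv²/r, v = |q|Br/m.
v = (1.6×10⁻¹⁹)(0.16)(16)/3.0×10⁻²⁶ ≈ 1.4×10⁷ m/s.

v ≈ 1.4×10⁷ m/s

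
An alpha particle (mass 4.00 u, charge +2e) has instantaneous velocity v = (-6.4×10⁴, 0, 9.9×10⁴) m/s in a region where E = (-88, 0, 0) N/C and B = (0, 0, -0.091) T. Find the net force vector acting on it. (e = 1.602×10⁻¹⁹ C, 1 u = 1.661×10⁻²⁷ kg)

F ≈ (-2.82×10⁻¹⁷, -1.87×10⁻¹⁵, 0) N

v×B = (0, -5820, 0) N/C.
E + v×B = (-88.0, -5820, 0) N/C.
F = q(E + v×B) = (3.204×10⁻¹⁹ C)·(-88.0, -5820, 0) = (-2.82×10⁻¹⁷, -1.87×10⁻¹⁵, 0) N.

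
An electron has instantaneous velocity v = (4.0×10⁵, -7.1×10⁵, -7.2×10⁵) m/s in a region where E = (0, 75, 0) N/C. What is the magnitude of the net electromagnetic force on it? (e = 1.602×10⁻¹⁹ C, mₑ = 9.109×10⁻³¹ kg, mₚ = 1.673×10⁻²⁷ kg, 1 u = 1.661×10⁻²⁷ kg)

Only an electric field acts, so F = qE = (−1.602×10⁻¹⁹ C)·(0, 75.0, 0) = (0, -1.20×10⁻¹⁷, 0) N.
|F| = 1.20×10⁻¹⁷ N.

|F| ≈ 1.20×10⁻¹⁷ N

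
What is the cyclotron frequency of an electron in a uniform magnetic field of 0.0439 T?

f = |q|B/(2πm).
f = (1.602×10⁻¹⁹)(0.0439)/(2π·9.109×10⁻³¹) ≈ 1.23×10⁹ Hz.

f ≈ 1.23×10⁹ Hz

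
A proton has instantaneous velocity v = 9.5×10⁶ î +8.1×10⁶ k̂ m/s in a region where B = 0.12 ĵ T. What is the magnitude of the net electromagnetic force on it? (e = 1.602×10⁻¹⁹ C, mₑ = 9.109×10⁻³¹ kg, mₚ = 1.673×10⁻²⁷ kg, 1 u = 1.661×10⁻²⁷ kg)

|F| ≈ 2.40×10⁻¹³ N

v×B = (-9.72×10⁵, 0, 1.14×10⁶) N/C.
F = q v×B = (1.602×10⁻¹⁹ C)·(-9.72×10⁵, 0, 1.14×10⁶) = (-1.56×10⁻¹³, 0, 1.83×10⁻¹³) N.
|F| = 2.40×10⁻¹³ N.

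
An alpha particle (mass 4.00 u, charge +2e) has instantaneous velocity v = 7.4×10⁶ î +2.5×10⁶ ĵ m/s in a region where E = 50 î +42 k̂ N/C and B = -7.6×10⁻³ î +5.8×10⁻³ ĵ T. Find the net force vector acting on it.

F ≈ (1.60×10⁻¹⁷, 0, 1.99×10⁻¹⁴) N

v×B = (0, 0, 6.19×10⁴) N/C.
E + v×B = (50.0, 0, 6.20×10⁴) N/C.
F = q(E + v×B) = (3.204×10⁻¹⁹ C)·(50.0, 0, 6.20×10⁴) = (1.60×10⁻¹⁷, 0, 1.99×10⁻¹⁴) N.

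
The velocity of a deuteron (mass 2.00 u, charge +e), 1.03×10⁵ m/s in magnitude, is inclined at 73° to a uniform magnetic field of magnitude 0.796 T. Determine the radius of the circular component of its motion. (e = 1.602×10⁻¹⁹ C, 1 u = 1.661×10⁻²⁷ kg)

v⊥ = v sinθ = 1.03×10⁵·sin73° ≈ 9.850×10⁴ m/s.
r = m v⊥/(|q|B) = (3.322×10⁻²⁷)(9.850×10⁴)/((1.602×10⁻¹⁹)(0.796)) ≈ 2.57×10⁻³ m.

r ≈ 2.57×10⁻³ m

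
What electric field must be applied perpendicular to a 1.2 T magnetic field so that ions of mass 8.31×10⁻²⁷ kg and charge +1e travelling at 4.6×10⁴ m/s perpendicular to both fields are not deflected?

For straight-line motion qE = qvB, so E = vB.
E = 4.6×10⁴ × 1.2 = 5.5×10⁴ V/m.

E = 5.5×10⁴ V/m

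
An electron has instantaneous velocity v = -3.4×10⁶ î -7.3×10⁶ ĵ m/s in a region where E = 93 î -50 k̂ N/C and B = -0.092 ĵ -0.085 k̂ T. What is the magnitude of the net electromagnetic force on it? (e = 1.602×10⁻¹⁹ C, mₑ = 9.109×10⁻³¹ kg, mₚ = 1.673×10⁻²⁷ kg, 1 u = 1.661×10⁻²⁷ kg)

|F| ≈ 1.21×10⁻¹³ N

v×B = (6.20×10⁵, -2.89×10⁵, 3.13×10⁵) N/C.
E + v×B = (6.21×10⁵, -2.89×10⁵, 3.13×10⁵) N/C.
F = q(E + v×B) = (−1.602×10⁻¹⁹ C)·(6.21×10⁵, -2.89×10⁵, 3.13×10⁵) = (-9.94×10⁻¹⁴, 4.63×10⁻¹⁴, -5.01×10⁻¹⁴) N.
|F| = 1.21×10⁻¹³ N.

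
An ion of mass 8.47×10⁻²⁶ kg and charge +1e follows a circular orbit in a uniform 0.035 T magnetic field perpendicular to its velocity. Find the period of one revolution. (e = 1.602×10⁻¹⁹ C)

T ≈ 9.5×10⁻⁵ s

The cyclotron period depends only on m, q, B: T = 2πm/(|q|B).
T = 2π(8.47×10⁻²⁶)/((1.602×10⁻¹⁹)(0.035)) ≈ 9.5×10⁻⁵ s.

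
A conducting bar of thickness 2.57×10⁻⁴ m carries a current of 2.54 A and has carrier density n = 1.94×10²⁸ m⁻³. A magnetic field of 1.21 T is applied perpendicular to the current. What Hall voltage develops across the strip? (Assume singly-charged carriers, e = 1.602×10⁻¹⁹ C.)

V_H = IB/(n e t).
V_H = (2.54)(1.21)/((1.94×10²⁸)(1.602×10⁻¹⁹)(2.57×10⁻⁴)) ≈ 3.85×10⁻⁶ V.

V_H ≈ 3.85×10⁻⁶ V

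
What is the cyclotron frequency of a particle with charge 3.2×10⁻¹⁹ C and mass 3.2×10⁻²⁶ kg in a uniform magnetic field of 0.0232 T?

f = |q|B/(2πm).
f = (3.2×10⁻¹⁹)(0.0232)/(2π·3.2×10⁻²⁶) ≈ 3.69×10⁴ Hz.

f ≈ 3.69×10⁴ Hz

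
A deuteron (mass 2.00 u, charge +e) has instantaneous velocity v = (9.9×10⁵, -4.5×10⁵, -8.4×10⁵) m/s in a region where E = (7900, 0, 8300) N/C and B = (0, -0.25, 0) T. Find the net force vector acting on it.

v×B = (-2.10×10⁵, 0, -2.48×10⁵) N/C.
E + v×B = (-2.02×10⁵, 0, -2.39×10⁵) N/C.
F = q(E + v×B) = (1.602×10⁻¹⁹ C)·(-2.02×10⁵, 0, -2.39×10⁵) = (-3.24×10⁻¹⁴, 0, -3.83×10⁻¹⁴) N.

F ≈ (-3.24×10⁻¹⁴, 0, -3.83×10⁻¹⁴) N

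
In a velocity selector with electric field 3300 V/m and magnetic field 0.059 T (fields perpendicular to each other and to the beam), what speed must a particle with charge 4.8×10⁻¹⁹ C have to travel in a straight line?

v = 5.6×10⁴ m/s

Straight-line motion ⇒ electric and magnetic forces cancel, so E = vB.
v = E/B = 3300/0.059 = 5.6×10⁴ m/s.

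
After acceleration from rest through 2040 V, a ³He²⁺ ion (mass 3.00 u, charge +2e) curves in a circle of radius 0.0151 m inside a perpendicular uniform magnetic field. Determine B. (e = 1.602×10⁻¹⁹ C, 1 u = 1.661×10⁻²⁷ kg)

B ≈ 0.528 T

v = √(2|q|V/m) = √(2·3.204×10⁻¹⁹·2040/4.983×10⁻²⁷) ≈ 5.122×10⁵ m/s.
B = mv/(|q|r) = (4.983×10⁻²⁷)(5.122×10⁵)/((3.204×10⁻¹⁹)(0.0151)) ≈ 0.528 T.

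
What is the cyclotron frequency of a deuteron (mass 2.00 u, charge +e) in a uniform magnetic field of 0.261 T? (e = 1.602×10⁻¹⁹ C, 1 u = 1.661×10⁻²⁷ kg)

f = |q|B/(2πm).
f = (1.602×10⁻¹⁹)(0.261)/(2π·3.322×10⁻²⁷) ≈ 2.00×10⁶ Hz.

f ≈ 2.00×10⁶ Hz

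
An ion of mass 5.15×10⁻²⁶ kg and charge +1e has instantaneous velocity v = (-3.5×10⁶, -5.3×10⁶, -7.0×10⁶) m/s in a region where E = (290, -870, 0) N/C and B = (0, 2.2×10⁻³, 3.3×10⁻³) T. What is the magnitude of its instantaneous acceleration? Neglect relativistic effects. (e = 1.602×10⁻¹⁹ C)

v×B = (-2090, 1.16×10⁴, -7700) N/C.
E + v×B = (-1800, 1.07×10⁴, -7700) N/C.
F = q(E + v×B) = (1.602×10⁻¹⁹ C)·(-1800, 1.07×10⁴, -7700) = (-2.88×10⁻¹⁶, 1.71×10⁻¹⁵, -1.23×10⁻¹⁵) N.
|a| = |F|/m = 2.129×10⁻¹⁵/5.15×10⁻²⁶ ≈ 4.13×10¹⁰ m/s².

|a| ≈ 4.13×10¹⁰ m/s²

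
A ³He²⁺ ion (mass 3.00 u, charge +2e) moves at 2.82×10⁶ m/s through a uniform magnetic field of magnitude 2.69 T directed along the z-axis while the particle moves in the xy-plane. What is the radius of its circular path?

The magnetic force provides the centripetal force: |q|vB = mv²/r.
r = mv/(|q|B) = (4.983×10⁻²⁷)(2.82×10⁶)/((3.204×10⁻¹⁹)(2.69)) ≈ 0.0163 m.

r ≈ 0.0163 m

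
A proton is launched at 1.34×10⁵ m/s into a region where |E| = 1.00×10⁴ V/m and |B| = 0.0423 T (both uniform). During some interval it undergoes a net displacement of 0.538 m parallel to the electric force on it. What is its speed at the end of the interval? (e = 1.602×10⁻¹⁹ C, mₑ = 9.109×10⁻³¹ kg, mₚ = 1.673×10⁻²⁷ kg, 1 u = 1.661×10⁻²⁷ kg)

B does no work; ΔKE = |q|E d.
½mv_f² = ½mv₀² + |q|Ed = ½(1.673×10⁻²⁷)(1.34×10⁵)² + (1.602×10⁻¹⁹)(1.00×10⁴)(0.538) ≈ 1.502×10⁻¹⁷ J + 8.619×10⁻¹⁶ J ≈ 8.769×10⁻¹⁶ J.
v_f = √(2·8.769×10⁻¹⁶/1.673×10⁻²⁷) ≈ 1.02×10⁶ m/s.

v_f ≈ 1.02×10⁶ m/s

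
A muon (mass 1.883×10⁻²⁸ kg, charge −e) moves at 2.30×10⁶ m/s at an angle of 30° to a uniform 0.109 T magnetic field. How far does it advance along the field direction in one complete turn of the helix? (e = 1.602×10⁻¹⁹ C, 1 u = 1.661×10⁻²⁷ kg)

p ≈ 0.135 m

v∥ = v cosθ = 2.30×10⁶·cos30° ≈ 1.992×10⁶ m/s.
T = 2πm/(|q|B) = 2π(1.883×10⁻²⁸)/((1.602×10⁻¹⁹)(0.109)) ≈ 6.775×10⁻⁸ s.
pitch = v∥ T = (1.992×10⁶)(6.775×10⁻⁸) ≈ 0.135 m.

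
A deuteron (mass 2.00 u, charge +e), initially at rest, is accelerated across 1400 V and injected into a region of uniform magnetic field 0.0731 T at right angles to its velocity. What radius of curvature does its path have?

Acceleration: |q|V = ½mv² ⇒ v = √(2|q|V/m) = √(2·1.602×10⁻¹⁹·1400/3.322×10⁻²⁷) ≈ 3.675×10⁵ m/s.
In the field: r = mv/(|q|B) = (3.322×10⁻²⁷)(3.675×10⁵)/((1.602×10⁻¹⁹)(0.0731)) ≈ 0.104 m.

r ≈ 0.104 m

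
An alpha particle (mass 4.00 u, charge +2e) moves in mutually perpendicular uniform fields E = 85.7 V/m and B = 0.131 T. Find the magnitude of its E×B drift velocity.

v_d ≈ 654 m/s

In crossed fields the guiding centre drifts at v_d = |E×B|/B² = E/B, independent of charge and mass.
v_d = 85.7/0.131 = 654 m/s.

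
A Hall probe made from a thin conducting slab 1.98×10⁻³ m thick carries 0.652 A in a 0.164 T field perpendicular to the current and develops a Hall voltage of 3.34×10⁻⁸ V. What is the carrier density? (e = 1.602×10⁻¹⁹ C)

From V_H = IB/(n e t), n = IB/(V_H e t).
n = (0.652)(0.164)/((3.34×10⁻⁸)(1.602×10⁻¹⁹)(1.98×10⁻³)) ≈ 1.01×10²⁸ m⁻³.

n ≈ 1.01×10²⁸ m⁻³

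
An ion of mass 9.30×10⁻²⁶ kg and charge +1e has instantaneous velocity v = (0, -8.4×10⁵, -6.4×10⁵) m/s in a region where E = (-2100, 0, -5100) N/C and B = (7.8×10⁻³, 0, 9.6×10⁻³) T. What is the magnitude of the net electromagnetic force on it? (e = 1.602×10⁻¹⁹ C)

v×B = (-8060, -4990, 6550) N/C.
E + v×B = (-1.02×10⁴, -4990, 1450) N/C.
F = q(E + v×B) = (1.602×10⁻¹⁹ C)·(-1.02×10⁴, -4990, 1450) = (-1.63×10⁻¹⁵, -8.00×10⁻¹⁶, 2.33×10⁻¹⁶) N.
|F| = 1.83×10⁻¹⁵ N.

|F| ≈ 1.83×10⁻¹⁵ N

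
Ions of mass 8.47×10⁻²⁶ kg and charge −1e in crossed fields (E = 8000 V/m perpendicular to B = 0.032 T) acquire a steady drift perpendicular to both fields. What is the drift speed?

In crossed fields the guiding centre drifts at v_d = |E×B|/B² = E/B, independent of charge and mass.
v_d = 8000/0.032 = 2.5×10⁵ m/s.

v_d ≈ 2.5×10⁵ m/s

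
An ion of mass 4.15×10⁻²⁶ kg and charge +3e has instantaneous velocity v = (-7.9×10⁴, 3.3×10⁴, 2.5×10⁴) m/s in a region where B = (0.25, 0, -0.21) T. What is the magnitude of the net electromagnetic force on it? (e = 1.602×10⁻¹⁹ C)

v×B = (-6930, -1.03×10⁴, -8250) N/C.
F = q v×B = (4.806×10⁻¹⁹ C)·(-6930, -1.03×10⁴, -8250) = (-3.33×10⁻¹⁵, -4.97×10⁻¹⁵, -3.96×10⁻¹⁵) N.
|F| = 7.18×10⁻¹⁵ N.

|F| ≈ 7.18×10⁻¹⁵ N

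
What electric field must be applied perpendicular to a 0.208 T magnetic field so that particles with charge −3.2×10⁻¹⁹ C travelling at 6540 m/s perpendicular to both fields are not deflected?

E = 1360 V/m

For straight-line motion qE = qvB, so E = vB.
E = 6540 × 0.208 = 1360 V/m.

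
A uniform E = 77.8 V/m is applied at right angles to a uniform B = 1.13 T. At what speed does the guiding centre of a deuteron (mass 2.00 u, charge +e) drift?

v_d ≈ 68.8 m/s

The E×B drift speed is v_d = E/B.
v_d = 77.8/1.13 = 68.8 m/s.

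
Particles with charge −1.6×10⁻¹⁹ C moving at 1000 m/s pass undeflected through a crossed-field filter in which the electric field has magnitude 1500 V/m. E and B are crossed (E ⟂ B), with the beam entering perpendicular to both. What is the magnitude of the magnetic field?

Balance of forces in the selector: qE = qvB ⇒ B = E/v.
B = 1500/1000 = 1.5 T.

B = 1.5 T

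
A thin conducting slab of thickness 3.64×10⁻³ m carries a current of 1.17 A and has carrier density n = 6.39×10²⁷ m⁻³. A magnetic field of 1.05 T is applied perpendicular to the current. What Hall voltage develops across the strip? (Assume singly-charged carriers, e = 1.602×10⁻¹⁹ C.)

V_H = IB/(n e t).
V_H = (1.17)(1.05)/((6.39×10²⁷)(1.602×10⁻¹⁹)(3.64×10⁻³)) ≈ 3.30×10⁻⁷ V.

V_H ≈ 3.30×10⁻⁷ V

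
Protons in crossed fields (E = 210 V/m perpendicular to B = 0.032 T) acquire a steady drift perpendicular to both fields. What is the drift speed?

v_d ≈ 6600 m/s

The steady drift has the magnetic force balancing the electric force, so v_d = E/B.
v_d = 210/0.032 = 6600 m/s.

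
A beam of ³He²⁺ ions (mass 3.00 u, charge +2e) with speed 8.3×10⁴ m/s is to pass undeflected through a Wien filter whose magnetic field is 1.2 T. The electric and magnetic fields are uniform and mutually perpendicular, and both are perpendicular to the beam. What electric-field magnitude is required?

E = 1.0×10⁵ V/m

For straight-line motion qE = qvB, so E = vB.
E = 8.3×10⁴ × 1.2 = 1.0×10⁵ V/m.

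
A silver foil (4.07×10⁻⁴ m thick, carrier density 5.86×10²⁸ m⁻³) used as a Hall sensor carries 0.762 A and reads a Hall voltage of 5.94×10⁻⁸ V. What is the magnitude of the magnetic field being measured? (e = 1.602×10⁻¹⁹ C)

B ≈ 0.298 T

From V_H = IB/(n e t), B = V_H n e t / I.
B = (5.94×10⁻⁸)(5.86×10²⁸)(1.602×10⁻¹⁹)(4.07×10⁻⁴)/0.762 ≈ 0.298 T.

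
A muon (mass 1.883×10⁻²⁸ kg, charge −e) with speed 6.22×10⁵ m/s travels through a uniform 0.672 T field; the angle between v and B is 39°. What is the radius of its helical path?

r ≈ 6.85×10⁻⁴ m

v⊥ = v sinθ = 6.22×10⁵·sin39° ≈ 3.914×10⁵ m/s.
r = m v⊥/(|q|B) = (1.883×10⁻²⁸)(3.914×10⁵)/((1.602×10⁻¹⁹)(0.672)) ≈ 6.85×10⁻⁴ m.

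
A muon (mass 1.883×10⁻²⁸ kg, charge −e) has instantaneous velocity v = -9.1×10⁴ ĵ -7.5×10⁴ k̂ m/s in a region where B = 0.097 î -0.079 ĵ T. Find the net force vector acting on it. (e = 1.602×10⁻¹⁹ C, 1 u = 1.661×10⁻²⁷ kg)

F ≈ (9.49×10⁻¹⁶, 1.17×10⁻¹⁵, -1.41×10⁻¹⁵) N

v×B = (-5920, -7280, 8830) N/C.
F = q v×B = (−1.602×10⁻¹⁹ C)·(-5920, -7280, 8830) = (9.49×10⁻¹⁶, 1.17×10⁻¹⁵, -1.41×10⁻¹⁵) N.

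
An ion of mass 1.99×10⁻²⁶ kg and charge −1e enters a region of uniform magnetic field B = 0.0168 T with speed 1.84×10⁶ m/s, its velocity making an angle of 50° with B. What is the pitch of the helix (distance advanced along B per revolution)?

p ≈ 54.9 m

v∥ = v cosθ = 1.84×10⁶·cos50° ≈ 1.183×10⁶ m/s.
T = 2πm/(|q|B) = 2π(1.99×10⁻²⁶)/((1.602×10⁻¹⁹)(0.0168)) ≈ 4.646×10⁻⁵ s.
pitch = v∥ T = (1.183×10⁶)(4.646×10⁻⁵) ≈ 54.9 m.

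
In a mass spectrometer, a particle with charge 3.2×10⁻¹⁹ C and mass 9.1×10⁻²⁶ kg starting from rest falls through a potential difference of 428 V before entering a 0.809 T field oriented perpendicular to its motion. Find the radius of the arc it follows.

Acceleration: |q|V = ½mv² ⇒ v = √(2|q|V/m) = √(2·3.2×10⁻¹⁹·428/9.1×10⁻²⁶) ≈ 5.486×10⁴ m/s.
In the field: r = mv/(|q|B) = (9.1×10⁻²⁶)(5.486×10⁴)/((3.2×10⁻¹⁹)(0.809)) ≈ 0.0193 m.

r ≈ 0.0193 m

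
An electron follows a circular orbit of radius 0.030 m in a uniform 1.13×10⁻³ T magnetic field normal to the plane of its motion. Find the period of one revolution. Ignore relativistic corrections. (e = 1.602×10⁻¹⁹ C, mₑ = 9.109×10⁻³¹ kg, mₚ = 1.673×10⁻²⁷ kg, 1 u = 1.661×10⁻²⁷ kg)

The cyclotron period depends only on m, q, B: T = 2πm/(|q|B).
T = 2π(9.109×10⁻³¹)/((1.602×10⁻¹⁹)(1.13×10⁻³)) ≈ 3.16×10⁻⁸ s.

T ≈ 3.16×10⁻⁸ s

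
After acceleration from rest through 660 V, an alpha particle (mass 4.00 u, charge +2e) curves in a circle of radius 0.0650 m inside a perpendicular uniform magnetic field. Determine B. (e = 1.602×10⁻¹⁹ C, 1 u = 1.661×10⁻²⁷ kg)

B ≈ 0.0805 T

v = √(2|q|V/m) = √(2·3.204×10⁻¹⁹·660/6.644×10⁻²⁷) ≈ 2.523×10⁵ m/s.
B = mv/(|q|r) = (6.644×10⁻²⁷)(2.523×10⁵)/((3.204×10⁻¹⁹)(0.0650)) ≈ 0.0805 T.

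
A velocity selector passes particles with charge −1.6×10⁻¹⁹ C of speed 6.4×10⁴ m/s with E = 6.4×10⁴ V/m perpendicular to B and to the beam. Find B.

B = 1.0 T

Balance of forces in the selector: qE = qvB ⇒ B = E/v.
B = 6.4×10⁴/6.4×10⁴ = 1.0 T.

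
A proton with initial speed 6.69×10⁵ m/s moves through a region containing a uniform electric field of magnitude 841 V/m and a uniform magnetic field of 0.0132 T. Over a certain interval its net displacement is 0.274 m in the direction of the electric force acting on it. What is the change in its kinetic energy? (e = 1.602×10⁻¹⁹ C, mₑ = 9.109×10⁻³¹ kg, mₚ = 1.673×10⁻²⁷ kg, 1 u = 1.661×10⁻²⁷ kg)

The magnetic force is always ⟂ v and does no work; only the electric force changes KE.
ΔKE = F_E · d = |q|E d = (1.602×10⁻¹⁹)(841)(0.274) ≈ 3.69×10⁻¹⁷ J.

ΔKE ≈ 3.69×10⁻¹⁷ J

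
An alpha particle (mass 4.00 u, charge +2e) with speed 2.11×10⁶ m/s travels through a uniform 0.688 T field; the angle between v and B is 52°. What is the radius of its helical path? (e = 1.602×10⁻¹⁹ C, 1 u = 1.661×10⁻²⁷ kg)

r ≈ 0.0501 m

v⊥ = v sinθ = 2.11×10⁶·sin52° ≈ 1.663×10⁶ m/s.
r = m v⊥/(|q|B) = (6.644×10⁻²⁷)(1.663×10⁶)/((3.204×10⁻¹⁹)(0.688)) ≈ 0.0501 m.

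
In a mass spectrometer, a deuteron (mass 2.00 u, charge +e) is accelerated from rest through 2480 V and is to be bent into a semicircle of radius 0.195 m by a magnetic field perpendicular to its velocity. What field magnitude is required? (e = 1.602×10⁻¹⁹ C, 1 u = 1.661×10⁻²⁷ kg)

v = √(2|q|V/m) = √(2·1.602×10⁻¹⁹·2480/3.322×10⁻²⁷) ≈ 4.891×10⁵ m/s.
B = mv/(|q|r) = (3.322×10⁻²⁷)(4.891×10⁵)/((1.602×10⁻¹⁹)(0.195)) ≈ 0.0520 T.

B ≈ 0.0520 T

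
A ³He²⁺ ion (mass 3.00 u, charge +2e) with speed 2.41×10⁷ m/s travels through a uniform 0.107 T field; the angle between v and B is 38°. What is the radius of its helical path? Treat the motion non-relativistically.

v⊥ = v sinθ = 2.41×10⁷·sin38° ≈ 1.484×10⁷ m/s.
r = m v⊥/(|q|B) = (4.983×10⁻²⁷)(1.484×10⁷)/((3.204×10⁻¹⁹)(0.107)) ≈ 2.16 m.

r ≈ 2.16 m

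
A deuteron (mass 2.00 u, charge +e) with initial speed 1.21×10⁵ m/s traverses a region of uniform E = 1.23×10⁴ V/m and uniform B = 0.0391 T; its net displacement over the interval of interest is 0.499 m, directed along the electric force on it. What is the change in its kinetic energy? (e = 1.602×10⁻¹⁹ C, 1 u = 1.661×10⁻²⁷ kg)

ΔKE ≈ 9.83×10⁻¹⁶ J

The magnetic force is always ⟂ v and does no work; only the electric force changes KE.
ΔKE = F_E · d = |q|E d = (1.602×10⁻¹⁹)(1.23×10⁴)(0.499) ≈ 9.83×10⁻¹⁶ J.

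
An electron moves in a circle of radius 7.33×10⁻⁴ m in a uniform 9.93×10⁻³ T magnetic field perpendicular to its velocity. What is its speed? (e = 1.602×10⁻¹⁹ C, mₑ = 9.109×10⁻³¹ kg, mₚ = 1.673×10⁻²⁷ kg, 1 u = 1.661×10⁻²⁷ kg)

v ≈ 1.28×10⁶ m/s

From |q|vB = mv²/r, v = |q|Br/m.
v = (1.602×10⁻¹⁹)(9.93×10⁻³)(7.33×10⁻⁴)/9.109×10⁻³¹ ≈ 1.28×10⁶ m/s.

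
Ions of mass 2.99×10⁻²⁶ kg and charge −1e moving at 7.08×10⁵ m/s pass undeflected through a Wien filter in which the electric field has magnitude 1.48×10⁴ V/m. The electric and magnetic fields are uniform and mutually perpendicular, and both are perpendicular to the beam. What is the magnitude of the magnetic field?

B = 0.0209 T

Balance of forces in the selector: qE = qvB ⇒ B = E/v.
B = 1.48×10⁴/7.08×10⁵ = 0.0209 T.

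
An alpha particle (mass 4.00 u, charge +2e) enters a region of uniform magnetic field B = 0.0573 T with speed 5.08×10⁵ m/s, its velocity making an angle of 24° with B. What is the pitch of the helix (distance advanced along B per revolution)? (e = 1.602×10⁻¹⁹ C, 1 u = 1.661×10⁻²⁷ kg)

p ≈ 1.06 m

v∥ = v cosθ = 5.08×10⁵·cos24° ≈ 4.641×10⁵ m/s.
T = 2πm/(|q|B) = 2π(6.644×10⁻²⁷)/((3.204×10⁻¹⁹)(0.0573)) ≈ 2.274×10⁻⁶ s.
pitch = v∥ T = (4.641×10⁵)(2.274×10⁻⁶) ≈ 1.06 m.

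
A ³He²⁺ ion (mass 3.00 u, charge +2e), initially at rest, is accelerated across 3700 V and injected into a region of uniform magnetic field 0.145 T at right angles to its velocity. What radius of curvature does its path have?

Acceleration: |q|V = ½mv² ⇒ v = √(2|q|V/m) = √(2·3.204×10⁻¹⁹·3700/4.983×10⁻²⁷) ≈ 6.898×10⁵ m/s.
In the field: r = mv/(|q|B) = (4.983×10⁻²⁷)(6.898×10⁵)/((3.204×10⁻¹⁹)(0.145)) ≈ 0.0740 m.

r ≈ 0.0740 m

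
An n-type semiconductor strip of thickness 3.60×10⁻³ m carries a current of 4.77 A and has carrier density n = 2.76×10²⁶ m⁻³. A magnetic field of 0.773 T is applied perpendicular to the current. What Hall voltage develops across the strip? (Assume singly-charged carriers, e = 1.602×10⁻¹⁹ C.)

V_H ≈ 2.32×10⁻⁵ V

V_H = IB/(n e t).
V_H = (4.77)(0.773)/((2.76×10²⁶)(1.602×10⁻¹⁹)(3.60×10⁻³)) ≈ 2.32×10⁻⁵ V.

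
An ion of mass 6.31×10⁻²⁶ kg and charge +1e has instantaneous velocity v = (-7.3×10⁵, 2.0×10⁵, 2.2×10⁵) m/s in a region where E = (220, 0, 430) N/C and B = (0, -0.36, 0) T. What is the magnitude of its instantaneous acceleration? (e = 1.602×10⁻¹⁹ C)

|a| ≈ 6.98×10¹¹ m/s²

v×B = (7.92×10⁴, 0, 2.63×10⁵) N/C.
E + v×B = (7.94×10⁴, 0, 2.63×10⁵) N/C.
F = q(E + v×B) = (1.602×10⁻¹⁹ C)·(7.94×10⁴, 0, 2.63×10⁵) = (1.27×10⁻¹⁴, 0, 4.22×10⁻¹⁴) N.
|a| = |F|/m = 4.405×10⁻¹⁴/6.31×10⁻²⁶ ≈ 6.98×10¹¹ m/s².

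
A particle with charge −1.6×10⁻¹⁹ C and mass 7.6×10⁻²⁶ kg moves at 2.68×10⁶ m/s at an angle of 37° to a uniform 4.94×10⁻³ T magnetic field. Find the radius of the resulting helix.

v⊥ = v sinθ = 2.68×10⁶·sin37° ≈ 1.613×10⁶ m/s.
r = m v⊥/(|q|B) = (7.6×10⁻²⁶)(1.613×10⁶)/((1.6×10⁻¹⁹)(4.94×10⁻³)) ≈ 155 m.

r ≈ 155 m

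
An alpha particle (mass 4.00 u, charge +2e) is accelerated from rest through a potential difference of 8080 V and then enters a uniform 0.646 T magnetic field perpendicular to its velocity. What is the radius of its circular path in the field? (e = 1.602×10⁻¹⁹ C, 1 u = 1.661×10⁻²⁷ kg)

r ≈ 0.0283 m

Acceleration: |q|V = ½mv² ⇒ v = √(2|q|V/m) = √(2·3.204×10⁻¹⁹·8080/6.644×10⁻²⁷) ≈ 8.828×10⁵ m/s.
In the field: r = mv/(|q|B) = (6.644×10⁻²⁷)(8.828×10⁵)/((3.204×10⁻¹⁹)(0.646)) ≈ 0.0283 m.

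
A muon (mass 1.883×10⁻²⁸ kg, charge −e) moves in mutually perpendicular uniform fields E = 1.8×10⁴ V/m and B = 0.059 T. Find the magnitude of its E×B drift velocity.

v_d ≈ 3.1×10⁵ m/s

The E×B drift speed is v_d = E/B.
v_d = 1.8×10⁴/0.059 = 3.1×10⁵ m/s.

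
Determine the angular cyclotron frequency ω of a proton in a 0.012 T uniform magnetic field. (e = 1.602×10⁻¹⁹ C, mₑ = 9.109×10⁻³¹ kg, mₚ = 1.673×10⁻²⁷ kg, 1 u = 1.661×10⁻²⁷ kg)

ω = |q|B/m.
ω = (1.602×10⁻¹⁹)(0.012)/1.673×10⁻²⁷ ≈ 1.1×10⁶ rad/s.

ω ≈ 1.1×10⁶ rad/s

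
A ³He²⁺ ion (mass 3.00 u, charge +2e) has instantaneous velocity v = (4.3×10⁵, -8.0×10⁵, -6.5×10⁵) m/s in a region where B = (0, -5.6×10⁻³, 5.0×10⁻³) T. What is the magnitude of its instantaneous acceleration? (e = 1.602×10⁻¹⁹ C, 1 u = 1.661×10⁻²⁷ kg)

|a| ≈ 5.33×10¹¹ m/s²

v×B = (-7640, -2150, -2410) N/C.
F = q v×B = (3.204×10⁻¹⁹ C)·(-7640, -2150, -2410) = (-2.45×10⁻¹⁵, -6.89×10⁻¹⁶, -7.72×10⁻¹⁶) N.
|a| = |F|/m = 2.657×10⁻¹⁵/4.983×10⁻²⁷ ≈ 5.33×10¹¹ m/s².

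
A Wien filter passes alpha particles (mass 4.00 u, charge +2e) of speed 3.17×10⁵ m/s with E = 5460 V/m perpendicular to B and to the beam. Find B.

Balance of forces in the selector: qE = qvB ⇒ B = E/v.
B = 5460/3.17×10⁵ = 0.0172 T.

B = 0.0172 T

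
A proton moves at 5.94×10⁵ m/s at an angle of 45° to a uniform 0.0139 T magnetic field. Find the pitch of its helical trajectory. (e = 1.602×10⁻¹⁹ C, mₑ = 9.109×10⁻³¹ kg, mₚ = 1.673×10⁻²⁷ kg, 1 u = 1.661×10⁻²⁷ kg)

v∥ = v cosθ = 5.94×10⁵·cos45° ≈ 4.200×10⁵ m/s.
T = 2πm/(|q|B) = 2π(1.673×10⁻²⁷)/((1.602×10⁻¹⁹)(0.0139)) ≈ 4.721×10⁻⁶ s.
pitch = v∥ T = (4.200×10⁵)(4.721×10⁻⁶) ≈ 1.98 m.

p ≈ 1.98 m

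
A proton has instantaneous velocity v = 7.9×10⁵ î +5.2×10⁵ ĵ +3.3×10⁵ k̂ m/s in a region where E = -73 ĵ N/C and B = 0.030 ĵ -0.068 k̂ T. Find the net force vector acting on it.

v×B = (-4.53×10⁴, 5.37×10⁴, 2.37×10⁴) N/C.
E + v×B = (-4.53×10⁴, 5.36×10⁴, 2.37×10⁴) N/C.
F = q(E + v×B) = (1.602×10⁻¹⁹ C)·(-4.53×10⁴, 5.36×10⁴, 2.37×10⁴) = (-7.25×10⁻¹⁵, 8.59×10⁻¹⁵, 3.80×10⁻¹⁵) N.

F ≈ (-7.25×10⁻¹⁵, 8.59×10⁻¹⁵, 3.80×10⁻¹⁵) N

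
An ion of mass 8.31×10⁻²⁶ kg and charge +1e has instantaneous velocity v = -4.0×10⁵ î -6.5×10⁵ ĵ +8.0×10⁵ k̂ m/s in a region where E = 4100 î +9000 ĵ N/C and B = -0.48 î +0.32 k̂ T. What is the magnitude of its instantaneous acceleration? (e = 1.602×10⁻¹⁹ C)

|a| ≈ 8.62×10¹¹ m/s²

v×B = (-2.08×10⁵, -2.56×10⁵, -3.12×10⁵) N/C.
E + v×B = (-2.04×10⁵, -2.47×10⁵, -3.12×10⁵) N/C.
F = q(E + v×B) = (1.602×10⁻¹⁹ C)·(-2.04×10⁵, -2.47×10⁵, -3.12×10⁵) = (-3.27×10⁻¹⁴, -3.96×10⁻¹⁴, -5.00×10⁻¹⁴) N.
|a| = |F|/m = 7.163×10⁻¹⁴/8.31×10⁻²⁶ ≈ 8.62×10¹¹ m/s².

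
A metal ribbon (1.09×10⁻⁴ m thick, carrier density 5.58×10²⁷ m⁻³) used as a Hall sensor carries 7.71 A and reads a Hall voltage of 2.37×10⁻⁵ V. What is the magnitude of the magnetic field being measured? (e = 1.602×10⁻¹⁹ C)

From V_H = IB/(n e t), B = V_H n e t / I.
B = (2.37×10⁻⁵)(5.58×10²⁷)(1.602×10⁻¹⁹)(1.09×10⁻⁴)/7.71 ≈ 0.300 T.

B ≈ 0.300 T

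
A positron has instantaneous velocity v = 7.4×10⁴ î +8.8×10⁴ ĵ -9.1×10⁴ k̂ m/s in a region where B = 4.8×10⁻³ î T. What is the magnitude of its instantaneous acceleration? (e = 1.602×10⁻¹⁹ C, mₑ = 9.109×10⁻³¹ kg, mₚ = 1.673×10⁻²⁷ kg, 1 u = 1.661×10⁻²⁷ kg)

|a| ≈ 1.07×10¹⁴ m/s²

v×B = (0, -437, -422) N/C.
F = q v×B = (1.602×10⁻¹⁹ C)·(0, -437, -422) = (0, -7.00×10⁻¹⁷, -6.77×10⁻¹⁷) N.
|a| = |F|/m = 9.734×10⁻¹⁷/9.109×10⁻³¹ ≈ 1.07×10¹⁴ m/s².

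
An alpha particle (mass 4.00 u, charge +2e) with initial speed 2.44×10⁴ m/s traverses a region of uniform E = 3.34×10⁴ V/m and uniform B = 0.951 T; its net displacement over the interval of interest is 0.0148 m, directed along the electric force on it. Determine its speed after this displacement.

v_f ≈ 2.20×10⁵ m/s

B does no work; ΔKE = |q|E d.
½mv_f² = ½mv₀² + |q|Ed = ½(6.644×10⁻²⁷)(2.44×10⁴)² + (3.204×10⁻¹⁹)(3.34×10⁴)(0.0148) ≈ 1.978×10⁻¹⁸ J + 1.584×10⁻¹⁶ J ≈ 1.604×10⁻¹⁶ J.
v_f = √(2·1.604×10⁻¹⁶/6.644×10⁻²⁷) ≈ 2.20×10⁵ m/s.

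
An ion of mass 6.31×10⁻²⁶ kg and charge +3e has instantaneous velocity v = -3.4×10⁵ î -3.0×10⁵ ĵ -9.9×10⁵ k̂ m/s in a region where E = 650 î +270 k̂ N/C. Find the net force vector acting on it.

F ≈ (3.12×10⁻¹⁶, 0, 1.30×10⁻¹⁶) N

Only an electric field acts, so F = qE = (4.806×10⁻¹⁹ C)·(650, 0, 270) = (3.12×10⁻¹⁶, 0, 1.30×10⁻¹⁶) N.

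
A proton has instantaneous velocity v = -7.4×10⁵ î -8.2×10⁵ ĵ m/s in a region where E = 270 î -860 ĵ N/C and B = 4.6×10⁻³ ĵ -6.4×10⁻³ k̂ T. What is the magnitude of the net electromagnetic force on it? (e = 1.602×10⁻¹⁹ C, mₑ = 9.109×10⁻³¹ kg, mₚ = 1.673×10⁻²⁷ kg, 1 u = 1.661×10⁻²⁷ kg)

|F| ≈ 1.37×10⁻¹⁵ N

v×B = (5250, -4740, -3400) N/C.
E + v×B = (5520, -5600, -3400) N/C.
F = q(E + v×B) = (1.602×10⁻¹⁹ C)·(5520, -5600, -3400) = (8.84×10⁻¹⁶, -8.96×10⁻¹⁶, -5.45×10⁻¹⁶) N.
|F| = 1.37×10⁻¹⁵ N.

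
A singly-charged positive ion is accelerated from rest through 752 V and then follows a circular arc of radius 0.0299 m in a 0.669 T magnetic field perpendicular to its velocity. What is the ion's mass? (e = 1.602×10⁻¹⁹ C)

m ≈ 4.26×10⁻²⁶ kg

Combine |q|V = ½mv² and r = mv/(|q|B): eliminate v to get m = qB²r²/(2V).
m = (1.602×10⁻¹⁹)(0.669)²(0.0299)²/(2·752) ≈ 4.26×10⁻²⁶ kg.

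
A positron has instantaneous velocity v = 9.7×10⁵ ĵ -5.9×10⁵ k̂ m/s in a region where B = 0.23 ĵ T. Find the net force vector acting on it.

F ≈ (2.17×10⁻¹⁴, 0, 0) N

v×B = (1.36×10⁵, 0, 0) N/C.
F = q v×B = (1.602×10⁻¹⁹ C)·(1.36×10⁵, 0, 0) = (2.17×10⁻¹⁴, 0, 0) N.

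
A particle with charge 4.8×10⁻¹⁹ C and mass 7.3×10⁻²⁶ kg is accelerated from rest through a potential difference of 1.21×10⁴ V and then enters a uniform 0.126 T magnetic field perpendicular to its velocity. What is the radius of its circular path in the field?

r ≈ 0.481 m

Acceleration: |q|V = ½mv² ⇒ v = √(2|q|V/m) = √(2·4.8×10⁻¹⁹·1.21×10⁴/7.3×10⁻²⁶) ≈ 3.989×10⁵ m/s.
In the field: r = mv/(|q|B) = (7.3×10⁻²⁶)(3.989×10⁵)/((4.8×10⁻¹⁹)(0.126)) ≈ 0.481 m.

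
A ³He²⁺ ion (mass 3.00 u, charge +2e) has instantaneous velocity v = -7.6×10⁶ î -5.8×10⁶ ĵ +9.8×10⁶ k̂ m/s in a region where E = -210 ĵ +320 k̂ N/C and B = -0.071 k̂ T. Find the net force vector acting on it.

F ≈ (1.32×10⁻¹³, -1.73×10⁻¹³, 1.03×10⁻¹⁶) N

v×B = (4.12×10⁵, -5.40×10⁵, 0) N/C.
E + v×B = (4.12×10⁵, -5.40×10⁵, 320) N/C.
F = q(E + v×B) = (3.204×10⁻¹⁹ C)·(4.12×10⁵, -5.40×10⁵, 320) = (1.32×10⁻¹³, -1.73×10⁻¹³, 1.03×10⁻¹⁶) N.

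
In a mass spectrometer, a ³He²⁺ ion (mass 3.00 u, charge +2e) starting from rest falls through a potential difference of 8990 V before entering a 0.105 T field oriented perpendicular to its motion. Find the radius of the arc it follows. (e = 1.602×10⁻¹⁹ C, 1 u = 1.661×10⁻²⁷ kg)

r ≈ 0.159 m

Acceleration: |q|V = ½mv² ⇒ v = √(2|q|V/m) = √(2·3.204×10⁻¹⁹·8990/4.983×10⁻²⁷) ≈ 1.075×10⁶ m/s.
In the field: r = mv/(|q|B) = (4.983×10⁻²⁷)(1.075×10⁶)/((3.204×10⁻¹⁹)(0.105)) ≈ 0.159 m.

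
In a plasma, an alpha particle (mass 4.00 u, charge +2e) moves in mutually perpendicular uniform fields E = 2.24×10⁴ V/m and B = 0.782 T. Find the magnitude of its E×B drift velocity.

The steady drift has the magnetic force balancing the electric force, so v_d = E/B.
v_d = 2.24×10⁴/0.782 = 2.86×10⁴ m/s.

v_d ≈ 2.86×10⁴ m/s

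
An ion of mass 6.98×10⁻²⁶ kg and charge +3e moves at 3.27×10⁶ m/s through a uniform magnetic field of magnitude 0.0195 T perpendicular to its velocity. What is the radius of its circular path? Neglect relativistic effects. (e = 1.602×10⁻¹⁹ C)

The magnetic force provides the centripetal force: |q|vB = mv²/r.
r = mv/(|q|B) = (6.98×10⁻²⁶)(3.27×10⁶)/((4.806×10⁻¹⁹)(0.0195)) ≈ 24.4 m.

r ≈ 24.4 m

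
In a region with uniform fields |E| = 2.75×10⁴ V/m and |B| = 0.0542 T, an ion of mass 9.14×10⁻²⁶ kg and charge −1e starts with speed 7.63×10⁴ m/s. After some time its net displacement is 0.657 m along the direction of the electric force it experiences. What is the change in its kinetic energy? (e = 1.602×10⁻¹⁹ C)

ΔKE ≈ 2.89×10⁻¹⁵ J

The magnetic force is always ⟂ v and does no work; only the electric force changes KE.
ΔKE = F_E · d = |q|E d = (1.602×10⁻¹⁹)(2.75×10⁴)(0.657) ≈ 2.89×10⁻¹⁵ J.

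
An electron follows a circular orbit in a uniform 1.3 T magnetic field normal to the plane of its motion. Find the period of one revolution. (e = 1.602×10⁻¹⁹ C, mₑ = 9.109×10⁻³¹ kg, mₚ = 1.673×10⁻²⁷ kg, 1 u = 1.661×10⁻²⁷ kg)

The cyclotron period depends only on m, q, B: T = 2πm/(|q|B).
T = 2π(9.109×10⁻³¹)/((1.602×10⁻¹⁹)(1.3)) ≈ 2.7×10⁻¹¹ s.

T ≈ 2.7×10⁻¹¹ s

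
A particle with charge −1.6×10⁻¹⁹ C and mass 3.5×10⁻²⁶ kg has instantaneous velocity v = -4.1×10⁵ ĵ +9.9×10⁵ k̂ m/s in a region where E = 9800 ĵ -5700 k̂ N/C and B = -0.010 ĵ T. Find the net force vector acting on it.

v×B = (9900, 0, 0) N/C.
E + v×B = (9900, 9800, -5700) N/C.
F = q(E + v×B) = (−1.6×10⁻¹⁹ C)·(9900, 9800, -5700) = (-1.58×10⁻¹⁵, -1.57×10⁻¹⁵, 9.12×10⁻¹⁶) N.

F ≈ (-1.58×10⁻¹⁵, -1.57×10⁻¹⁵, 9.12×10⁻¹⁶) N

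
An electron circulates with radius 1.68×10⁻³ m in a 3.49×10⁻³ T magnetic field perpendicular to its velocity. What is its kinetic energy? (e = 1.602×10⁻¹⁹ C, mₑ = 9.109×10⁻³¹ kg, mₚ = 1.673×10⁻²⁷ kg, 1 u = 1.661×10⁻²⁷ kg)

v = |q|Br/m, then KE = ½mv² = (qBr)²/(2m).
v = (1.602×10⁻¹⁹)(3.49×10⁻³)(1.68×10⁻³)/9.109×10⁻³¹ ≈ 1.031×10⁶ m/s.
KE = ½(9.109×10⁻³¹)(1.031×10⁶)² ≈ 4.84×10⁻¹⁹ J.

KE ≈ 4.84×10⁻¹⁹ J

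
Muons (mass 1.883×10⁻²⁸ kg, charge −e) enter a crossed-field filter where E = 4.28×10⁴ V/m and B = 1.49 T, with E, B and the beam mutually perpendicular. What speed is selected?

Zero net Lorentz force requires |qE| = |q v×B|, i.e. E = vB.
v = E/B = 4.28×10⁴/1.49 = 2.87×10⁴ m/s.

v = 2.87×10⁴ m/s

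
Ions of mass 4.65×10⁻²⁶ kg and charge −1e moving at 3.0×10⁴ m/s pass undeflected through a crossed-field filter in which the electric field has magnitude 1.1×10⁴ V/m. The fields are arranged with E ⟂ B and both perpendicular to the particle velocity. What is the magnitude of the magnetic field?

Balance of forces in the selector: qE = qvB ⇒ B = E/v.
B = 1.1×10⁴/3.0×10⁴ = 0.37 T.

B = 0.37 T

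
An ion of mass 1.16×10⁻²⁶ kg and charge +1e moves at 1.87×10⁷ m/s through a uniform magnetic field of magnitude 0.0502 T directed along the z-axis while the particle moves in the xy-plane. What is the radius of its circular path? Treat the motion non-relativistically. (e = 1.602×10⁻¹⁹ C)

The magnetic force provides the centripetal force: |q|vB = mv²/r.
r = mv/(|q|B) = (1.16×10⁻²⁶)(1.87×10⁷)/((1.602×10⁻¹⁹)(0.0502)) ≈ 27.0 m.

r ≈ 27.0 m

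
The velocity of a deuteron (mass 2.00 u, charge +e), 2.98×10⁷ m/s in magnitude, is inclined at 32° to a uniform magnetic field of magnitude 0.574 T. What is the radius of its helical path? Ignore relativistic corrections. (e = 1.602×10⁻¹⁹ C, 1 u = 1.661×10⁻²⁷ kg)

r ≈ 0.570 m

v⊥ = v sinθ = 2.98×10⁷·sin32° ≈ 1.579×10⁷ m/s.
r = m v⊥/(|q|B) = (3.322×10⁻²⁷)(1.579×10⁷)/((1.602×10⁻¹⁹)(0.574)) ≈ 0.570 m.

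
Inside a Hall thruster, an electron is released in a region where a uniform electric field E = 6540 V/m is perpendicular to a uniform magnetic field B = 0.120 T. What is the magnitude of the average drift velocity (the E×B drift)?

The steady drift has the magnetic force balancing the electric force, so v_d = E/B.
v_d = 6540/0.120 = 5.45×10⁴ m/s.

v_d ≈ 5.45×10⁴ m/s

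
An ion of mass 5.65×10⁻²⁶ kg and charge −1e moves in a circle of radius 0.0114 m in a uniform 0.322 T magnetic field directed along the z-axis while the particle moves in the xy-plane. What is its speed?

v ≈ 1.04×10⁴ m/s

From |q|vB = mv²/r, v = |q|Br/m.
v = (1.602×10⁻¹⁹)(0.322)(0.0114)/5.65×10⁻²⁶ ≈ 1.04×10⁴ m/s.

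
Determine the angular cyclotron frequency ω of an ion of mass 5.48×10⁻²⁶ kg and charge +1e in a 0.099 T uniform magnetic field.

ω = |q|B/m.
ω = (1.602×10⁻¹⁹)(0.099)/5.48×10⁻²⁶ ≈ 2.9×10⁵ rad/s.

ω ≈ 2.9×10⁵ rad/s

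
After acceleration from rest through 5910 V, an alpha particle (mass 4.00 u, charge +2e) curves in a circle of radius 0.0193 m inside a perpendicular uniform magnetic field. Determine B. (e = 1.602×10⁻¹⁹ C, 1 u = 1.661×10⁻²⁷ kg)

B ≈ 0.811 T

v = √(2|q|V/m) = √(2·3.204×10⁻¹⁹·5910/6.644×10⁻²⁷) ≈ 7.550×10⁵ m/s.
B = mv/(|q|r) = (6.644×10⁻²⁷)(7.550×10⁵)/((3.204×10⁻¹⁹)(0.0193)) ≈ 0.811 T.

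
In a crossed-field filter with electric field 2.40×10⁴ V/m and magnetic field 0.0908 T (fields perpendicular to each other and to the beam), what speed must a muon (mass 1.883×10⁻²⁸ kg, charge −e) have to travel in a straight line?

v = 2.64×10⁵ m/s

Straight-line motion ⇒ electric and magnetic forces cancel, so E = vB.
v = E/B = 2.40×10⁴/0.0908 = 2.64×10⁵ m/s.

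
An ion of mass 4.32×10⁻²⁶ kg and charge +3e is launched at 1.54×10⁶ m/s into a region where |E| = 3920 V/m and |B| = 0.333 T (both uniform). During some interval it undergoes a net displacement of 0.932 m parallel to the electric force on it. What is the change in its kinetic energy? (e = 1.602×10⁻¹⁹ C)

The magnetic force is always ⟂ v and does no work; only the electric force changes KE.
ΔKE = F_E · d = |q|E d = (4.806×10⁻¹⁹)(3920)(0.932) ≈ 1.76×10⁻¹⁵ J.

ΔKE ≈ 1.76×10⁻¹⁵ J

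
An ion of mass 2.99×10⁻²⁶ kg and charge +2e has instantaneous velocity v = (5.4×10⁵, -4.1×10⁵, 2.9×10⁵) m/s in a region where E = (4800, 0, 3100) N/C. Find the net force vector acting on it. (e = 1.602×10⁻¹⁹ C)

Only an electric field acts, so F = qE = (3.204×10⁻¹⁹ C)·(4800, 0, 3100) = (1.54×10⁻¹⁵, 0, 9.93×10⁻¹⁶) N.

F ≈ (1.54×10⁻¹⁵, 0, 9.93×10⁻¹⁶) N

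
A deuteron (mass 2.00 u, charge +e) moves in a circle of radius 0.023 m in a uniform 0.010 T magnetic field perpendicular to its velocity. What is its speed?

From |q|vB = mv²/r, v = |q|Br/m.
v = (1.602×10⁻¹⁹)(0.010)(0.023)/3.322×10⁻²⁷ ≈ 1.1×10⁴ m/s.

v ≈ 1.1×10⁴ m/s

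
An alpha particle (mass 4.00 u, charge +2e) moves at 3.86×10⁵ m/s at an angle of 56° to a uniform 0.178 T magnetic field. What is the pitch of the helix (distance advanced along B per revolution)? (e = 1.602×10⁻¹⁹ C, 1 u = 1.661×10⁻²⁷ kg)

v∥ = v cosθ = 3.86×10⁵·cos56° ≈ 2.158×10⁵ m/s.
T = 2πm/(|q|B) = 2π(6.644×10⁻²⁷)/((3.204×10⁻¹⁹)(0.178)) ≈ 7.320×10⁻⁷ s.
pitch = v∥ T = (2.158×10⁵)(7.320×10⁻⁷) ≈ 0.158 m.

p ≈ 0.158 m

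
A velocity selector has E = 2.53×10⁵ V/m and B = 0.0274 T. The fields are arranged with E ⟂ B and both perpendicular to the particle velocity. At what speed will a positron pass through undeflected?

v = 9.23×10⁶ m/s

For undeflected motion the electric and magnetic forces balance: qE = qvB.
v = E/B = 2.53×10⁵/0.0274 = 9.23×10⁶ m/s.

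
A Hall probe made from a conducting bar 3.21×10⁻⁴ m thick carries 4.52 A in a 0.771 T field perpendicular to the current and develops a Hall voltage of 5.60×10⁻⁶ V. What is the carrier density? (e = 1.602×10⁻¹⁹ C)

n ≈ 1.21×10²⁸ m⁻³

From V_H = IB/(n e t), n = IB/(V_H e t).
n = (4.52)(0.771)/((5.60×10⁻⁶)(1.602×10⁻¹⁹)(3.21×10⁻⁴)) ≈ 1.21×10²⁸ m⁻³.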